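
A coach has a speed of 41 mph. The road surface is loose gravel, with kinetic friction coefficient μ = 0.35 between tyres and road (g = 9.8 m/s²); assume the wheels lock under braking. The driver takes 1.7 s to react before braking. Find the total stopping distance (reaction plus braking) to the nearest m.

41 mph × 0.44704 = 18.3286 m/s.
a = μg = 0.35 × 9.8 = 3.430 m/s².
Reaction distance = v·t_r = 18.3286 × 1.7 = 31.159 m.
Braking distance = v²/(2a) = 18.3286² / (2 × 3.430) = 335.938 / 6.860 = 48.971 m.
Total = 31.159 + 48.971 = 80.130 m.

Total stopping distance ≈ 80 m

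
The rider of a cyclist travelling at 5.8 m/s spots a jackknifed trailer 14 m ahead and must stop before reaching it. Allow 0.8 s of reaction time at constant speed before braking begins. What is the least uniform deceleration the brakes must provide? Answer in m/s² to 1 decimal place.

Required deceleration ≈ 1.8 m/s²

Distance covered during reaction = 5.8000 × 0.8 = 4.640 m.
Distance available for braking: 14 − 4.640 = 9.360 m.
v² = 2a·d ⇒ a = v²/(2d) = 5.8000² / (2 × 9.360) = 33.640 / 18.720 = 1.7970 m/s².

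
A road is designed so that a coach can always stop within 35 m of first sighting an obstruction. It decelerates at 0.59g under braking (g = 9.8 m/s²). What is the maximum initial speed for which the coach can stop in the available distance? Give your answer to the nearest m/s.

Maximum speed ≈ 20 m/s

a = 0.59 × 9.8 = 5.782 m/s².
v²/(2a) = d ⇒ v = √(2 × 5.782 × 35) = √404.74 = 20.1182 m/s.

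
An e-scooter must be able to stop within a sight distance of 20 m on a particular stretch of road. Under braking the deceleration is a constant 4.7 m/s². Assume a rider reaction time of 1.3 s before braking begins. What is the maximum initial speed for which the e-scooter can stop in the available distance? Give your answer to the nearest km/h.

Maximum speed ≈ 32 km/h

Stopping distance: v·t_r + v²/(2a) = 20 with t_r = 1.3 s and a = 4.700 m/s².
So v² + 12.220 v − 188.00 = 0.
Positive root: v = −a·t_r + √((a·t_r)² + 2a·d) = −6.110 + √(37.332 + 188.00) = 8.9011 m/s.
8.9011 m/s × 3.6 = 32.044 km/h.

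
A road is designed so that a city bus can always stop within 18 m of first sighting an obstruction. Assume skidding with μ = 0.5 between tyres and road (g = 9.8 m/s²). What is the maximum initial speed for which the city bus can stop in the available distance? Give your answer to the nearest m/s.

Maximum speed ≈ 13 m/s

a = μg = 0.5 × 9.8 = 4.900 m/s².
v²/(2a) = d ⇒ v = √(2 × 4.900 × 18) = √176.40 = 13.2816 m/s.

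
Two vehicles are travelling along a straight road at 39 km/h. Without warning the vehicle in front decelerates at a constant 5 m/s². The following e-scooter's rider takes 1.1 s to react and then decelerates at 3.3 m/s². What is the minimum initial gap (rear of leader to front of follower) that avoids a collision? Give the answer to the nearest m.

Minimum gap ≈ 18 m

39 km/h ÷ 3.6 = 10.8333 m/s.
Leader travels v²/(2a_L) = 117.360 / 10.000 = 11.736 m before stopping.
Follower covers v·t_r = 10.8333 × 1.1 = 11.917 m while reacting, then v²/(2a_F) = 117.360 / 6.600 = 17.782 m while braking, for a total of 11.917 + 17.782 = 29.699 m.
Since a_F ≤ a_L and the follower starts braking later, the follower is never slower than the leader, so the closest approach is when both have stopped.
Minimum gap = 29.699 − 11.736 = 17.963 m.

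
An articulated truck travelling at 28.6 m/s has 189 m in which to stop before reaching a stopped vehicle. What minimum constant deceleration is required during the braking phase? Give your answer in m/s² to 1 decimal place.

v² = 2a·d ⇒ a = v²/(2d) = 28.6000² / (2 × 189.000) = 817.960 / 378.000 = 2.1639 m/s².

Required deceleration ≈ 2.2 m/s²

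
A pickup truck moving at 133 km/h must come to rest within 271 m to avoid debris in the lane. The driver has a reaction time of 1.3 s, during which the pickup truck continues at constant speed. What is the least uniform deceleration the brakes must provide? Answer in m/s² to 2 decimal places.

133 km/h ÷ 3.6 = 36.9444 m/s.
Distance covered during reaction = 36.9444 × 1.3 = 48.028 m.
Distance available for braking: 271 − 48.028 = 222.972 m.
v² = 2a·d ⇒ a = v²/(2d) = 36.9444² / (2 × 222.972) = 1364.889 / 445.944 = 3.0607 m/s².

Required deceleration ≈ 3.06 m/s²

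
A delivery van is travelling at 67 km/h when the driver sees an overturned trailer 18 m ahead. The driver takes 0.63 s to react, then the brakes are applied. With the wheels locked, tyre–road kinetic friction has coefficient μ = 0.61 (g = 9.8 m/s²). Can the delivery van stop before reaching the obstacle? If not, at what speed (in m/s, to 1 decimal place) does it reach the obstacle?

No — it strikes the obstacle at 16.5 m/s

67 km/h ÷ 3.6 = 18.6111 m/s.
a = μg = 0.61 × 9.8 = 5.978 m/s².
Reaction distance = 18.6111 × 0.63 = 11.725 m.
Braking distance needed to stop: v²/(2a) = 346.373 / 11.956 = 28.971 m, so total needed = 11.725 + 28.971 = 40.696 m > 18 m — it cannot stop.
Distance remaining when braking begins: 18 − 11.725 = 6.275 m.
v² = v₀² − 2a·d = 346.373 − 2 × 5.978 × 6.275 = 271.349 m²/s².
v = √271.349 = 16.473 m/s.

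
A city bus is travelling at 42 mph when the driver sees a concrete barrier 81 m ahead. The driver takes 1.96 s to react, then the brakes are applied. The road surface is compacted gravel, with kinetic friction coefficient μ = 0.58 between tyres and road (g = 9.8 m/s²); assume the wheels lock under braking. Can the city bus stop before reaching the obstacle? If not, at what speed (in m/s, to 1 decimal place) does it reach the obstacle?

42 mph × 0.44704 = 18.7757 m/s.
a = μg = 0.58 × 9.8 = 5.684 m/s².
Reaction distance = 18.7757 × 1.96 = 36.800 m.
Braking distance = v²/(2a) = 352.527 / 11.368 = 31.010 m.
Total stopping distance = 36.800 + 31.010 = 67.810 m, vs 81 m available — it stops with 81 − 67.810 = 13.190 m to spare.

Yes — it stops about 13.2 m short of the obstacle, so it never reaches it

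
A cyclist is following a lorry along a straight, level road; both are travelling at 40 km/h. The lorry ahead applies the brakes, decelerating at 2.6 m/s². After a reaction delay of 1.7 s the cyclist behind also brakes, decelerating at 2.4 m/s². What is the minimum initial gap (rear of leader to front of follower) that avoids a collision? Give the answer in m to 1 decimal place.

Minimum gap ≈ 20.9 m

40 km/h ÷ 3.6 = 11.1111 m/s.
Leader travels v²/(2a_L) = 123.457 / 5.200 = 23.742 m before stopping.
Follower covers v·t_r = 11.1111 × 1.7 = 18.889 m while reacting, then v²/(2a_F) = 123.457 / 4.800 = 25.720 m while braking, for a total of 18.889 + 25.720 = 44.609 m.
Since a_F ≤ a_L and the follower starts braking later, the follower is never slower than the leader, so the closest approach is when both have stopped.
Minimum gap = 44.609 − 23.742 = 20.867 m.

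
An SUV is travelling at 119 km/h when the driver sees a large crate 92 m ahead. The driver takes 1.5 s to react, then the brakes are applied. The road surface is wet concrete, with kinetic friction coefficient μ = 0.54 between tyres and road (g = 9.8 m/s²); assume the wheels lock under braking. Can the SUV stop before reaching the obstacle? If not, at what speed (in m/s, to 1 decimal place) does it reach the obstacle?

No — it strikes the obstacle at 25.4 m/s

119 km/h ÷ 3.6 = 33.0556 m/s.
a = μg = 0.54 × 9.8 = 5.292 m/s².
Reaction distance = 33.0556 × 1.5 = 49.583 m.
Braking distance needed to stop: v²/(2a) = 1092.673 / 10.584 = 103.238 m, so total needed = 49.583 + 103.238 = 152.821 m > 92 m — it cannot stop.
Distance remaining when braking begins: 92 − 49.583 = 42.417 m.
v² = v₀² − 2a·d = 1092.673 − 2 × 5.292 × 42.417 = 643.731 m²/s².
v = √643.731 = 25.372 m/s.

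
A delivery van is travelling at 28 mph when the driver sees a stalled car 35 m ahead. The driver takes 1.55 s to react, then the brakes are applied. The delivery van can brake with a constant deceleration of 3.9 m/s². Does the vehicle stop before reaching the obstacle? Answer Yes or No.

No

28 mph × 0.44704 = 12.5171 m/s.
Reaction distance = 12.5171 × 1.55 = 19.402 m.
Braking distance = v²/(2a) = 156.678 / 7.800 = 20.087 m.
Total stopping distance = 19.402 + 20.087 = 39.489 m, vs 35 m available — it cannot stop in time and overshoots by 39.489 − 35 = 4.489 m.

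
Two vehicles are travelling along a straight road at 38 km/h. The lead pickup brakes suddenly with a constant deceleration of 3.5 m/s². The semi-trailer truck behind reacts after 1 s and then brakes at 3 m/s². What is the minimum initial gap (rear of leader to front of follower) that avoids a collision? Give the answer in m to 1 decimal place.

38 km/h ÷ 3.6 = 10.5556 m/s.
Leader travels v²/(2a_L) = 111.421 / 7.000 = 15.917 m before stopping.
Follower covers v·t_r = 10.5556 × 1 = 10.556 m while reacting, then v²/(2a_F) = 111.421 / 6.000 = 18.570 m while braking, for a total of 10.556 + 18.570 = 29.126 m.
Since a_F ≤ a_L and the follower starts braking later, the follower is never slower than the leader, so the closest approach is when both have stopped.
Minimum gap = 29.126 − 15.917 = 13.209 m.

Minimum gap ≈ 13.2 m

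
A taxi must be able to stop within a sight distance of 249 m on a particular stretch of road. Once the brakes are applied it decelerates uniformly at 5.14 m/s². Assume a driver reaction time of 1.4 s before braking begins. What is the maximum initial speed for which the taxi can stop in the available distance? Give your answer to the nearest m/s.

Maximum speed ≈ 44 m/s

Stopping distance: v·t_r + v²/(2a) = 249 with t_r = 1.4 s and a = 5.140 m/s².
So v² + 14.392 v − 2559.72 = 0.
Positive root: v = −a·t_r + √((a·t_r)² + 2a·d) = −7.196 + √(51.782 + 2559.72) = 43.9069 m/s.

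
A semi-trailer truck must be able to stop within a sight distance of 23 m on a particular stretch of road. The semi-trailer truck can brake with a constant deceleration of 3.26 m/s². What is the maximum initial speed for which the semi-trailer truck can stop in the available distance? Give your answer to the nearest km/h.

Maximum speed ≈ 44 km/h

v²/(2a) = d ⇒ v = √(2 × 3.260 × 23) = √149.96 = 12.2458 m/s.
12.2458 m/s × 3.6 = 44.085 km/h.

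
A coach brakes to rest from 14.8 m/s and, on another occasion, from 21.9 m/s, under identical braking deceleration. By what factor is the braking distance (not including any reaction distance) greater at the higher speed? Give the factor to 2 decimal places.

Factor ≈ 2.19

Braking distance d = v²/(2a), so with a fixed, d ∝ v².
Factor = (21.9/14.8)² = 1.4797² = 2.1895.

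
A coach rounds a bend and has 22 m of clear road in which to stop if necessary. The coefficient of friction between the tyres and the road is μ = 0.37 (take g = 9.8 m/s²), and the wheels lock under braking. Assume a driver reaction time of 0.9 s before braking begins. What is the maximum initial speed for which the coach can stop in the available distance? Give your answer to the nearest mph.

Maximum speed ≈ 22 mph

a = μg = 0.37 × 9.8 = 3.626 m/s².
Stopping distance: v·t_r + v²/(2a) = 22 with t_r = 0.9 s and a = 3.626 m/s².
So v² + 6.527 v − 159.54 = 0.
Positive root: v = −a·t_r + √((a·t_r)² + 2a·d) = −3.263 + √(10.647 + 159.54) = 9.7826 m/s.
9.7826 m/s ÷ 0.44704 = 21.883 mph.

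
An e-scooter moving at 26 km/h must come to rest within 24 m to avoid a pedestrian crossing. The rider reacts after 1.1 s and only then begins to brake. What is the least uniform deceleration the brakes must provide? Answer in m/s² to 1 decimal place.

Required deceleration ≈ 1.6 m/s²

26 km/h ÷ 3.6 = 7.2222 m/s.
Distance covered during reaction = 7.2222 × 1.1 = 7.944 m.
Distance available for braking: 24 − 7.944 = 16.056 m.
v² = 2a·d ⇒ a = v²/(2d) = 7.2222² / (2 × 16.056) = 52.160 / 32.112 = 1.6243 m/s².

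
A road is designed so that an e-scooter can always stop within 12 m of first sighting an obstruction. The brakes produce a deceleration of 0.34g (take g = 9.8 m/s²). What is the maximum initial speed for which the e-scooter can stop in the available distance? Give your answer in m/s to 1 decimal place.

a = 0.34 × 9.8 = 3.332 m/s².
v²/(2a) = d ⇒ v = √(2 × 3.332 × 12) = √79.97 = 8.9426 m/s.

Maximum speed ≈ 8.9 m/s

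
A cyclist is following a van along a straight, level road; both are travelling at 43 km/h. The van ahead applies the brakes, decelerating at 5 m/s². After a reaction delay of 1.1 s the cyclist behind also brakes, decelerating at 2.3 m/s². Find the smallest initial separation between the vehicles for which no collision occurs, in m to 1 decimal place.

Minimum gap ≈ 29.9 m

43 km/h ÷ 3.6 = 11.9444 m/s.
Leader travels v²/(2a_L) = 142.669 / 10.000 = 14.267 m before stopping.
Follower covers v·t_r = 11.9444 × 1.1 = 13.139 m while reacting, then v²/(2a_F) = 142.669 / 4.600 = 31.015 m while braking, for a total of 13.139 + 31.015 = 44.154 m.
Since a_F ≤ a_L and the follower starts braking later, the follower is never slower than the leader, so the closest approach is when both have stopped.
Minimum gap = 44.154 − 14.267 = 29.887 m.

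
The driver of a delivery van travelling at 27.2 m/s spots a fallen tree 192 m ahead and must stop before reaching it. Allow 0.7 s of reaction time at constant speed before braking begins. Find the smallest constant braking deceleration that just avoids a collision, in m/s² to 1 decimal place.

Required deceleration ≈ 2.1 m/s²

Distance covered during reaction = 27.2000 × 0.7 = 19.040 m.
Distance available for braking: 192 − 19.040 = 172.960 m.
v² = 2a·d ⇒ a = v²/(2d) = 27.2000² / (2 × 172.960) = 739.840 / 345.920 = 2.1388 m/s².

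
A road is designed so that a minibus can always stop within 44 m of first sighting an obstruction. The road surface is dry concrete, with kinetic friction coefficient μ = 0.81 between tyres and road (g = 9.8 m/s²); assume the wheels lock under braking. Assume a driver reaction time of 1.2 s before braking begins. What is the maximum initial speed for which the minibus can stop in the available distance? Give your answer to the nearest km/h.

a = μg = 0.81 × 9.8 = 7.938 m/s².
Stopping distance: v·t_r + v²/(2a) = 44 with t_r = 1.2 s and a = 7.938 m/s².
So v² + 19.051 v − 698.54 = 0.
Positive root: v = −a·t_r + √((a·t_r)² + 2a·d) = −9.526 + √(90.745 + 698.54) = 18.5682 m/s.
18.5682 m/s × 3.6 = 66.846 km/h.

Maximum speed ≈ 67 km/h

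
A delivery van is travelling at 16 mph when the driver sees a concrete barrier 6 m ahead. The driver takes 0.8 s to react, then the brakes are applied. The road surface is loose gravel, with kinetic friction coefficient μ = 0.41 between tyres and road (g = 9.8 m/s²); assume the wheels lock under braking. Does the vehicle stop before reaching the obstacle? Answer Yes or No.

No

16 mph × 0.44704 = 7.1526 m/s.
a = μg = 0.41 × 9.8 = 4.018 m/s².
Reaction distance = 7.1526 × 0.8 = 5.722 m.
Braking distance = v²/(2a) = 51.160 / 8.036 = 6.366 m.
Total stopping distance = 5.722 + 6.366 = 12.088 m, vs 6 m available — it cannot stop in time and overshoots by 12.088 − 6 = 6.088 m.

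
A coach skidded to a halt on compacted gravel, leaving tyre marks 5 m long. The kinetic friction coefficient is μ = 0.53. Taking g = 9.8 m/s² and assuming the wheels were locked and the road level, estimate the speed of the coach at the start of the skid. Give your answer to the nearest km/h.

Deceleration a = μg = 0.53 × 9.8 = 5.194 m/s².
v = √(2a·d) = √(2 × 5.194 × 5) = √51.940 = 7.2069 m/s.
= 7.2069 × 3.6 = 25.945 km/h.

Initial speed ≈ 26 km/h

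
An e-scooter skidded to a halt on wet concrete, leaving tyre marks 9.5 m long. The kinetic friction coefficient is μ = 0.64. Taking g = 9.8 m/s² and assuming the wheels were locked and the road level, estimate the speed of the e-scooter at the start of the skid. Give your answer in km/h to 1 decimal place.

Deceleration a = μg = 0.64 × 9.8 = 6.272 m/s².
v = √(2a·d) = √(2 × 6.272 × 9.5) = √119.168 = 10.9164 m/s.
= 10.9164 × 3.6 = 39.299 km/h.

Initial speed ≈ 39.3 km/h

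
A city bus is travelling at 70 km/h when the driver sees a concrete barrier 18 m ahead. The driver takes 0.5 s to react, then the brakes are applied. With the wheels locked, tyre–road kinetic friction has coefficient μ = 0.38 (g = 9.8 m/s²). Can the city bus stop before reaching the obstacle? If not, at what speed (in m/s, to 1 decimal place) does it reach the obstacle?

No — it strikes the obstacle at 17.8 m/s

70 km/h ÷ 3.6 = 19.4444 m/s.
a = μg = 0.38 × 9.8 = 3.724 m/s².
Reaction distance = 19.4444 × 0.5 = 9.722 m.
Braking distance needed to stop: v²/(2a) = 378.085 / 7.448 = 50.763 m, so total needed = 9.722 + 50.763 = 60.485 m > 18 m — it cannot stop.
Distance remaining when braking begins: 18 − 9.722 = 8.278 m.
v² = v₀² − 2a·d = 378.085 − 2 × 3.724 × 8.278 = 316.430 m²/s².
v = √316.430 = 17.788 m/s.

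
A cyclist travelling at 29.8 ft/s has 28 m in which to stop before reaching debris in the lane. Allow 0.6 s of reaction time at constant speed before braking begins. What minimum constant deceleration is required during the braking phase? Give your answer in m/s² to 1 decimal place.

Required deceleration ≈ 1.8 m/s²

29.8 ft/s × 0.3048 = 9.0830 m/s.
Distance covered during reaction = 9.0830 × 0.6 = 5.450 m.
Distance available for braking: 28 − 5.450 = 22.550 m.
v² = 2a·d ⇒ a = v²/(2d) = 9.0830² / (2 × 22.550) = 82.501 / 45.100 = 1.8293 m/s².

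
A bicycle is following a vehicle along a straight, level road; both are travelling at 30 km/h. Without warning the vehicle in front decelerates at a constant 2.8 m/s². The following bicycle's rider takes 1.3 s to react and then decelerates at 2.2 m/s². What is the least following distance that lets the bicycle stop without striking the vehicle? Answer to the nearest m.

Minimum gap ≈ 14 m

30 km/h ÷ 3.6 = 8.3333 m/s.
Leader travels v²/(2a_L) = 69.444 / 5.600 = 12.401 m before stopping.
Follower covers v·t_r = 8.3333 × 1.3 = 10.833 m while reacting, then v²/(2a_F) = 69.444 / 4.400 = 15.783 m while braking, for a total of 10.833 + 15.783 = 26.616 m.
Since a_F ≤ a_L and the follower starts braking later, the follower is never slower than the leader, so the closest approach is when both have stopped.
Minimum gap = 26.616 − 12.401 = 14.215 m.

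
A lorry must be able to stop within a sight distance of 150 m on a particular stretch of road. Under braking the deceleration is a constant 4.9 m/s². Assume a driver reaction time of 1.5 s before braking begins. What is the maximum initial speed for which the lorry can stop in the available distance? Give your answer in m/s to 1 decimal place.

Stopping distance: v·t_r + v²/(2a) = 150 with t_r = 1.5 s and a = 4.900 m/s².
So v² + 14.700 v − 1470.00 = 0.
Positive root: v = −a·t_r + √((a·t_r)² + 2a·d) = −7.350 + √(54.022 + 1470.00) = 31.6887 m/s.

Maximum speed ≈ 31.7 m/s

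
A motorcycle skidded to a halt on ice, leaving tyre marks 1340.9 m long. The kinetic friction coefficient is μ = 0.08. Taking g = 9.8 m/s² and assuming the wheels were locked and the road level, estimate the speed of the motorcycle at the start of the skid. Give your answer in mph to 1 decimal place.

Initial speed ≈ 102.6 mph

Deceleration a = μg = 0.08 × 9.8 = 0.784 m/s².
v = √(2a·d) = √(2 × 0.784 × 1340.9) = √2102.531 = 45.8534 m/s.
= 45.8534 ÷ 0.44704 = 102.571 mph.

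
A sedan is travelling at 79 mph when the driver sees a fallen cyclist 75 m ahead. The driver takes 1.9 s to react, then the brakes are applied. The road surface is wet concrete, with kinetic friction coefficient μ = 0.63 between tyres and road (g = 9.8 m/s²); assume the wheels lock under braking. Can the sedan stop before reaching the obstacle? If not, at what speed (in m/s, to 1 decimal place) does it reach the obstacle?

No — it strikes the obstacle at 33.9 m/s

79 mph × 0.44704 = 35.3162 m/s.
a = μg = 0.63 × 9.8 = 6.174 m/s².
Reaction distance = 35.3162 × 1.9 = 67.101 m.
Braking distance needed to stop: v²/(2a) = 1247.234 / 12.348 = 101.007 m, so total needed = 67.101 + 101.007 = 168.108 m > 75 m — it cannot stop.
Distance remaining when braking begins: 75 − 67.101 = 7.899 m.
v² = v₀² − 2a·d = 1247.234 − 2 × 6.174 × 7.899 = 1149.697 m²/s².
v = √1149.697 = 33.907 m/s.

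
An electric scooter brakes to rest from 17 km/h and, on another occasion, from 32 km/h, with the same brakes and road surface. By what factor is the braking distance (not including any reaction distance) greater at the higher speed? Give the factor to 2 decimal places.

Factor ≈ 3.54

Braking distance d = v²/(2a), so with a fixed, d ∝ v².
Factor = (32/17)² = 1.8824² = 3.5434.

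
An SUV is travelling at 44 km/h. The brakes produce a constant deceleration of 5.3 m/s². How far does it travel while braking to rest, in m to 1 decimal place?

44 km/h ÷ 3.6 = 12.2222 m/s.
Braking distance = v²/(2a) = 12.2222² / (2 × 5.300) = 149.382 / 10.600 = 14.093 m.

Braking distance ≈ 14.1 m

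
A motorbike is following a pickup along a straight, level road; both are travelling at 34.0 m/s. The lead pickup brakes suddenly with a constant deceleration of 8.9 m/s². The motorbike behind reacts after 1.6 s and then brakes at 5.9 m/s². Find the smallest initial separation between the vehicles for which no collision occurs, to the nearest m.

Leader travels v²/(2a_L) = 1156.000 / 17.800 = 64.944 m before stopping.
Follower covers v·t_r = 34.0000 × 1.6 = 54.400 m while reacting, then v²/(2a_F) = 1156.000 / 11.800 = 97.966 m while braking, for a total of 54.400 + 97.966 = 152.366 m.
Since a_F ≤ a_L and the follower starts braking later, the follower is never slower than the leader, so the closest approach is when both have stopped.
Minimum gap = 152.366 − 64.944 = 87.422 m.

Minimum gap ≈ 87 m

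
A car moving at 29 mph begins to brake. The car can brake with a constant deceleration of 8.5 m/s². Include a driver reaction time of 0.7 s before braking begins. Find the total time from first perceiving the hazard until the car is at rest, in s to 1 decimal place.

29 mph × 0.44704 = 12.9642 m/s.
Braking time = v/a = 12.9642 / 8.500 = 1.525 s.
Total = 0.7 + 1.525 = 2.225 s.

Total time ≈ 2.2 s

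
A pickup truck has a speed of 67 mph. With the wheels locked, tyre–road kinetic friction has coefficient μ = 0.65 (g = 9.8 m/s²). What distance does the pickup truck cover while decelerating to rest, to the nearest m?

Braking distance ≈ 70 m

67 mph × 0.44704 = 29.9517 m/s.
a = μg = 0.65 × 9.8 = 6.370 m/s².
Braking distance = v²/(2a) = 29.9517² / (2 × 6.370) = 897.104 / 12.740 = 70.416 m.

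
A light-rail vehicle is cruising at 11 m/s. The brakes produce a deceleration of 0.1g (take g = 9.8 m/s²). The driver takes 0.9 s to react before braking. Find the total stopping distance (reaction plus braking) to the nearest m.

a = 0.1 × 9.8 = 0.980 m/s².
Reaction distance = v·t_r = 11.0000 × 0.9 = 9.900 m.
Braking distance = v²/(2a) = 11.0000² / (2 × 0.980) = 121.000 / 1.960 = 61.735 m.
Total = 9.900 + 61.735 = 71.635 m.

Total stopping distance ≈ 72 m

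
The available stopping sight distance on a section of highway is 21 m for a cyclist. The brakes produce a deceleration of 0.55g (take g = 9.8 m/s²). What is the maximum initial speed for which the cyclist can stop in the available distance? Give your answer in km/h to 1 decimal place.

Maximum speed ≈ 54.2 km/h

a = 0.55 × 9.8 = 5.390 m/s².
v²/(2a) = d ⇒ v = √(2 × 5.390 × 21) = √226.38 = 15.0459 m/s.
15.0459 m/s × 3.6 = 54.165 km/h.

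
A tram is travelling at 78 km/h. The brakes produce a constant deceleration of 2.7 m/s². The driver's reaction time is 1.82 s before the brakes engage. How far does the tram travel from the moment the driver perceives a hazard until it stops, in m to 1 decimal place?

78 km/h ÷ 3.6 = 21.6667 m/s.
Reaction distance = v·t_r = 21.6667 × 1.82 = 39.433 m.
Braking distance = v²/(2a) = 21.6667² / (2 × 2.700) = 469.446 / 5.400 = 86.934 m.
Total = 39.433 + 86.934 = 126.367 m.

Total stopping distance ≈ 126.4 m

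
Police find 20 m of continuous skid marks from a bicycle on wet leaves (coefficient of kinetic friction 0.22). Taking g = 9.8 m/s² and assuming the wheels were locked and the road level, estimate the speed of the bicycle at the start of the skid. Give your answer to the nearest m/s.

Initial speed ≈ 9 m/s

Deceleration a = μg = 0.22 × 9.8 = 2.156 m/s².
v = √(2a·d) = √(2 × 2.156 × 20) = √86.240 = 9.2865 m/s.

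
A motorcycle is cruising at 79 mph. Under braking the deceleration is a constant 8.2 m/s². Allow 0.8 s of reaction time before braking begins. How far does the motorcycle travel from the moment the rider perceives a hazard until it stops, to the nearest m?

79 mph × 0.44704 = 35.3162 m/s.
Reaction distance = v·t_r = 35.3162 × 0.8 = 28.253 m.
Braking distance = v²/(2a) = 35.3162² / (2 × 8.200) = 1247.234 / 16.400 = 76.051 m.
Total = 28.253 + 76.051 = 104.304 m.

Total stopping distance ≈ 104 m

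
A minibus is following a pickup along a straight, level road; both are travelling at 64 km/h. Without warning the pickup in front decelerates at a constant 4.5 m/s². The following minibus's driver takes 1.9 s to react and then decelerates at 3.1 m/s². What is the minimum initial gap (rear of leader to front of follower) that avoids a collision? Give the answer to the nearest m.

Minimum gap ≈ 50 m

64 km/h ÷ 3.6 = 17.7778 m/s.
Leader travels v²/(2a_L) = 316.050 / 9.000 = 35.117 m before stopping.
Follower covers v·t_r = 17.7778 × 1.9 = 33.778 m while reacting, then v²/(2a_F) = 316.050 / 6.200 = 50.976 m while braking, for a total of 33.778 + 50.976 = 84.754 m.
Since a_F ≤ a_L and the follower starts braking later, the follower is never slower than the leader, so the closest approach is when both have stopped.
Minimum gap = 84.754 − 35.117 = 49.637 m.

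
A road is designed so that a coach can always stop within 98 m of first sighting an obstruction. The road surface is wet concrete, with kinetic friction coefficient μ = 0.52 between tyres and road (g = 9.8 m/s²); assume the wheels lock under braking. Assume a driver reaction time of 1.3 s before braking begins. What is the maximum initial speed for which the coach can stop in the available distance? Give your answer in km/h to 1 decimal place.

Maximum speed ≈ 92.4 km/h

a = μg = 0.52 × 9.8 = 5.096 m/s².
Stopping distance: v·t_r + v²/(2a) = 98 with t_r = 1.3 s and a = 5.096 m/s².
So v² + 13.250 v − 998.82 = 0.
Positive root: v = −a·t_r + √((a·t_r)² + 2a·d) = −6.625 + √(43.891 + 998.82) = 25.6660 m/s.
25.6660 m/s × 3.6 = 92.398 km/h.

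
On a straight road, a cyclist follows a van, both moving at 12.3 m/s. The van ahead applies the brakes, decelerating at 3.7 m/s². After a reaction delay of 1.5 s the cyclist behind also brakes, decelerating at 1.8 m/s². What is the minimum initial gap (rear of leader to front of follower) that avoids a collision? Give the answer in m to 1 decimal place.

Leader travels v²/(2a_L) = 151.290 / 7.400 = 20.445 m before stopping.
Follower covers v·t_r = 12.3000 × 1.5 = 18.450 m while reacting, then v²/(2a_F) = 151.290 / 3.600 = 42.025 m while braking, for a total of 18.450 + 42.025 = 60.475 m.
Since a_F ≤ a_L and the follower starts braking later, the follower is never slower than the leader, so the closest approach is when both have stopped.
Minimum gap = 60.475 − 20.445 = 40.030 m.

Minimum gap ≈ 40.0 m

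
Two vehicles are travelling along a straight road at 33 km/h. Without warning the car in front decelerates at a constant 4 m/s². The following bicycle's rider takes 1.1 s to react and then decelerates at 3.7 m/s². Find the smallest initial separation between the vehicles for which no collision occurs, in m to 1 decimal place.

Minimum gap ≈ 10.9 m

33 km/h ÷ 3.6 = 9.1667 m/s.
Leader travels v²/(2a_L) = 84.028 / 8.000 = 10.504 m before stopping.
Follower covers v·t_r = 9.1667 × 1.1 = 10.083 m while reacting, then v²/(2a_F) = 84.028 / 7.400 = 11.355 m while braking, for a total of 10.083 + 11.355 = 21.438 m.
Since a_F ≤ a_L and the follower starts braking later, the follower is never slower than the leader, so the closest approach is when both have stopped.
Minimum gap = 21.438 − 10.504 = 10.934 m.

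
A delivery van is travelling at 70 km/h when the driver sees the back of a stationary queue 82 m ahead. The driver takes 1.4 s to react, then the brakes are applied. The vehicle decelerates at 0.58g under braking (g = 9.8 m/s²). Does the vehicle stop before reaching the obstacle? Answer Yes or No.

Yes

70 km/h ÷ 3.6 = 19.4444 m/s.
a = 0.58 × 9.8 = 5.684 m/s².
Reaction distance = 19.4444 × 1.4 = 27.222 m.
Braking distance = v²/(2a) = 378.085 / 11.368 = 33.259 m.
Total stopping distance = 27.222 + 33.259 = 60.481 m, vs 82 m available — it stops with 82 − 60.481 = 21.519 m to spare.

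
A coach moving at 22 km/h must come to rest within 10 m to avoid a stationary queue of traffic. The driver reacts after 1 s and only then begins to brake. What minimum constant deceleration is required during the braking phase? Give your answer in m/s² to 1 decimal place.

22 km/h ÷ 3.6 = 6.1111 m/s.
Distance covered during reaction = 6.1111 × 1 = 6.111 m.
Distance available for braking: 10 − 6.111 = 3.889 m.
v² = 2a·d ⇒ a = v²/(2d) = 6.1111² / (2 × 3.889) = 37.346 / 7.778 = 4.8015 m/s².

Required deceleration ≈ 4.8 m/s²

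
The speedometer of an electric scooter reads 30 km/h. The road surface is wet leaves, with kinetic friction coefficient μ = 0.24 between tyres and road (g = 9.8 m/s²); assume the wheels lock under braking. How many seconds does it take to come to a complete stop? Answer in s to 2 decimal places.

30 km/h ÷ 3.6 = 8.3333 m/s.
a = μg = 0.24 × 9.8 = 2.352 m/s².
Braking time = v/a = 8.3333 / 2.352 = 3.543 s.

Braking time ≈ 3.54 s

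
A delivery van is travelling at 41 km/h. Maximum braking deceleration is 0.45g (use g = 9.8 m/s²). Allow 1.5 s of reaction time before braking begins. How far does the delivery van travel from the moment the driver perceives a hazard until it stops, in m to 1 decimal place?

41 km/h ÷ 3.6 = 11.3889 m/s.
a = 0.45 × 9.8 = 4.410 m/s².
Reaction distance = v·t_r = 11.3889 × 1.5 = 17.083 m.
Braking distance = v²/(2a) = 11.3889² / (2 × 4.410) = 129.707 / 8.820 = 14.706 m.
Total = 17.083 + 14.706 = 31.789 m.

Total stopping distance ≈ 31.8 m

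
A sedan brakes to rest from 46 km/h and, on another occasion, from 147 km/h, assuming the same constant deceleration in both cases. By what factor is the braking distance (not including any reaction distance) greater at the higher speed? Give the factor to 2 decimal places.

Braking distance d = v²/(2a), so with a fixed, d ∝ v².
Factor = (147/46)² = 3.1957² = 10.2125.

Factor ≈ 10.21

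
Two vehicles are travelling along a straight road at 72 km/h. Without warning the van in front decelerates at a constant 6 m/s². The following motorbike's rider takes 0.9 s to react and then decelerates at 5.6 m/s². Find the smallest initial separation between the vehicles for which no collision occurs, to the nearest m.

Minimum gap ≈ 20 m

72 km/h ÷ 3.6 = 20.0000 m/s.
Leader travels v²/(2a_L) = 400.000 / 12.000 = 33.333 m before stopping.
Follower covers v·t_r = 20.0000 × 0.9 = 18.000 m while reacting, then v²/(2a_F) = 400.000 / 11.200 = 35.714 m while braking, for a total of 18.000 + 35.714 = 53.714 m.
Since a_F ≤ a_L and the follower starts braking later, the follower is never slower than the leader, so the closest approach is when both have stopped.
Minimum gap = 53.714 − 33.333 = 20.381 m.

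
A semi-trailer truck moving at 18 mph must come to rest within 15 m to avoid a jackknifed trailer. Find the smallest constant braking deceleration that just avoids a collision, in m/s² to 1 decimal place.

Required deceleration ≈ 2.2 m/s²

18 mph × 0.44704 = 8.0467 m/s.
v² = 2a·d ⇒ a = v²/(2d) = 8.0467² / (2 × 15.000) = 64.749 / 30.000 = 2.1583 m/s².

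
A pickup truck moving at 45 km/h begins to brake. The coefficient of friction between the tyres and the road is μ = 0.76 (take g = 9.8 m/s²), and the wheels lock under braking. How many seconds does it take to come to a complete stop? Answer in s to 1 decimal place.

Braking time ≈ 1.7 s

45 km/h ÷ 3.6 = 12.5000 m/s.
a = μg = 0.76 × 9.8 = 7.448 m/s².
Braking time = v/a = 12.5000 / 7.448 = 1.678 s.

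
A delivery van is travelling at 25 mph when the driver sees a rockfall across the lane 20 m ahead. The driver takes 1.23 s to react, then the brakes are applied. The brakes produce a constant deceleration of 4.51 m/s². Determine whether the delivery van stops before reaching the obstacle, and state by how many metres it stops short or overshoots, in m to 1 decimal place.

25 mph × 0.44704 = 11.1760 m/s.
Reaction distance = 11.1760 × 1.23 = 13.746 m.
Braking distance = v²/(2a) = 124.903 / 9.020 = 13.847 m.
Total stopping distance = 13.746 + 13.847 = 27.593 m, vs 20 m available — it cannot stop in time and overshoots by 27.593 − 20 = 7.593 m.

No — it overshoots by 7.6 m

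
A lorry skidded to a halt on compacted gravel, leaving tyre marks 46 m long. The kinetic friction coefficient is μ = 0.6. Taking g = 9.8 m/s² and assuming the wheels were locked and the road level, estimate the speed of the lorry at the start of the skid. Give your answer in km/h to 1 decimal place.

Deceleration a = μg = 0.6 × 9.8 = 5.880 m/s².
v = √(2a·d) = √(2 × 5.880 × 46) = √540.960 = 23.2585 m/s.
= 23.2585 × 3.6 = 83.731 km/h.

Initial speed ≈ 83.7 km/h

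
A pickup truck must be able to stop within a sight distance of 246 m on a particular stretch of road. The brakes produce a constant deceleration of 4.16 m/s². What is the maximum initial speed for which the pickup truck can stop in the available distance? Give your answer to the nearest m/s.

Maximum speed ≈ 45 m/s

v²/(2a) = d ⇒ v = √(2 × 4.160 × 246) = √2046.72 = 45.2407 m/s.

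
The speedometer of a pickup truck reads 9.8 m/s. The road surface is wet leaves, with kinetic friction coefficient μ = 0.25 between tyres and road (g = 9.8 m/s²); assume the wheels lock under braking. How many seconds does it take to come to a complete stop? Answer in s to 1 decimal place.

a = μg = 0.25 × 9.8 = 2.450 m/s².
Braking time = v/a = 9.8000 / 2.450 = 4.000 s.

Braking time ≈ 4.0 s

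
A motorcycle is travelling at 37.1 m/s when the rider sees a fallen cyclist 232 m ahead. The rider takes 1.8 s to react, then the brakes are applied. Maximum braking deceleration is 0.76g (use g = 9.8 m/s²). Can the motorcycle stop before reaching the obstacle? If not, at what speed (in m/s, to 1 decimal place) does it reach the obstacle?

a = 0.76 × 9.8 = 7.448 m/s².
Reaction distance = 37.1000 × 1.8 = 66.780 m.
Braking distance = v²/(2a) = 1376.410 / 14.896 = 92.401 m.
Total stopping distance = 66.780 + 92.401 = 159.181 m, vs 232 m available — it stops with 232 − 159.181 = 72.819 m to spare.

Yes — it stops about 72.8 m short of the obstacle, so it never reaches it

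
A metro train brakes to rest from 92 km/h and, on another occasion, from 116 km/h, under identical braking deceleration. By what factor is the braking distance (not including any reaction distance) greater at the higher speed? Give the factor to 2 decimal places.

Braking distance d = v²/(2a), so with a fixed, d ∝ v².
Factor = (116/92)² = 1.2609² = 1.5899.

Factor ≈ 1.59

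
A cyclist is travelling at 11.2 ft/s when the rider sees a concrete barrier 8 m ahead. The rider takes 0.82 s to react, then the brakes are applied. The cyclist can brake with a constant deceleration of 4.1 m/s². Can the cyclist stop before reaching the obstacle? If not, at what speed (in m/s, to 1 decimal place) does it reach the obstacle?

11.2 ft/s × 0.3048 = 3.4138 m/s.
Reaction distance = 3.4138 × 0.82 = 2.799 m.
Braking distance = v²/(2a) = 11.654 / 8.200 = 1.421 m.
Total stopping distance = 2.799 + 1.421 = 4.220 m, vs 8 m available — it stops with 8 − 4.220 = 3.780 m to spare.

Yes — it stops about 3.8 m short of the obstacle, so it never reaches it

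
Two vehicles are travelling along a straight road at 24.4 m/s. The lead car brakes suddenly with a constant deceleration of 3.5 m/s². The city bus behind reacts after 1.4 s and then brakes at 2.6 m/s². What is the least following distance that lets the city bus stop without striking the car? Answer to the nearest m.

Minimum gap ≈ 64 m

Leader travels v²/(2a_L) = 595.360 / 7.000 = 85.051 m before stopping.
Follower covers v·t_r = 24.4000 × 1.4 = 34.160 m while reacting, then v²/(2a_F) = 595.360 / 5.200 = 114.492 m while braking, for a total of 34.160 + 114.492 = 148.652 m.
Since a_F ≤ a_L and the follower starts braking later, the follower is never slower than the leader, so the closest approach is when both have stopped.
Minimum gap = 148.652 − 85.051 = 63.601 m.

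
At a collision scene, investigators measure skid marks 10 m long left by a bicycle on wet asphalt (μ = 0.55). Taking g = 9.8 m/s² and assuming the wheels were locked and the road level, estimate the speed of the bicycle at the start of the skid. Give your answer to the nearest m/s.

Deceleration a = μg = 0.55 × 9.8 = 5.390 m/s².
v = √(2a·d) = √(2 × 5.390 × 10) = √107.800 = 10.3827 m/s.

Initial speed ≈ 10 m/s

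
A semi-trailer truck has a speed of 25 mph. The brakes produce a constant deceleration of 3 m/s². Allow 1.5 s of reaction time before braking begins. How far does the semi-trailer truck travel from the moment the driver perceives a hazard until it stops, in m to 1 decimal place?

Total stopping distance ≈ 37.6 m

25 mph × 0.44704 = 11.1760 m/s.
Reaction distance = v·t_r = 11.1760 × 1.5 = 16.764 m.
Braking distance = v²/(2a) = 11.1760² / (2 × 3.000) = 124.903 / 6.000 = 20.817 m.
Total = 16.764 + 20.817 = 37.581 m.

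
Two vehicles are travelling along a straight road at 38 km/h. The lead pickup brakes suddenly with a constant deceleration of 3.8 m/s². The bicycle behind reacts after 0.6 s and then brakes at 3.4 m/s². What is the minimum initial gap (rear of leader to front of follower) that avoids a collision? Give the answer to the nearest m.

Minimum gap ≈ 8 m

38 km/h ÷ 3.6 = 10.5556 m/s.
Leader travels v²/(2a_L) = 111.421 / 7.600 = 14.661 m before stopping.
Follower covers v·t_r = 10.5556 × 0.6 = 6.333 m while reacting, then v²/(2a_F) = 111.421 / 6.800 = 16.385 m while braking, for a total of 6.333 + 16.385 = 22.718 m.
Since a_F ≤ a_L and the follower starts braking later, the follower is never slower than the leader, so the closest approach is when both have stopped.
Minimum gap = 22.718 − 14.661 = 8.057 m.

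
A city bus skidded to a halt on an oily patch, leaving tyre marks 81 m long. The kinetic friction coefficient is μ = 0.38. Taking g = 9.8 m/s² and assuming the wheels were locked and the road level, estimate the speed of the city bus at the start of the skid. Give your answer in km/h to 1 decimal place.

Deceleration a = μg = 0.38 × 9.8 = 3.724 m/s².
v = √(2a·d) = √(2 × 3.724 × 81) = √603.288 = 24.5619 m/s.
= 24.5619 × 3.6 = 88.423 km/h.

Initial speed ≈ 88.4 km/h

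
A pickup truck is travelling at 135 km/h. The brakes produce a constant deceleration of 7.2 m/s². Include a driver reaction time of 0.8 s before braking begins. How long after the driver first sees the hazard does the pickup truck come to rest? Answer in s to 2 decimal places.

135 km/h ÷ 3.6 = 37.5000 m/s.
Braking time = v/a = 37.5000 / 7.200 = 5.208 s.
Total = 0.8 + 5.208 = 6.008 s.

Total time ≈ 6.01 s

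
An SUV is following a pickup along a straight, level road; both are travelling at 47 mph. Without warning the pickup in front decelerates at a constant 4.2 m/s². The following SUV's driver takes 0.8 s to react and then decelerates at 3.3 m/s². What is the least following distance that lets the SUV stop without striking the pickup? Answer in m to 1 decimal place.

Minimum gap ≈ 31.1 m

47 mph × 0.44704 = 21.0109 m/s.
Leader travels v²/(2a_L) = 441.458 / 8.400 = 52.555 m before stopping.
Follower covers v·t_r = 21.0109 × 0.8 = 16.809 m while reacting, then v²/(2a_F) = 441.458 / 6.600 = 66.888 m while braking, for a total of 16.809 + 66.888 = 83.697 m.
Since a_F ≤ a_L and the follower starts braking later, the follower is never slower than the leader, so the closest approach is when both have stopped.
Minimum gap = 83.697 − 52.555 = 31.142 m.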